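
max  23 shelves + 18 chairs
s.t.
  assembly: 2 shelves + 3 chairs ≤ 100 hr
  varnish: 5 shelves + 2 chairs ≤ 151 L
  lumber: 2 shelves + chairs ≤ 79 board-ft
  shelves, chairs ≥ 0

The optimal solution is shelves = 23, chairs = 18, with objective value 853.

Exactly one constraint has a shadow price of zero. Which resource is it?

lumber

assembly: 100/100 (binding)
varnish: 151/151 (binding)
lumber: 64/79 (slack 15)
By complementary slackness, a constraint with positive slack has shadow price 0 → lumber.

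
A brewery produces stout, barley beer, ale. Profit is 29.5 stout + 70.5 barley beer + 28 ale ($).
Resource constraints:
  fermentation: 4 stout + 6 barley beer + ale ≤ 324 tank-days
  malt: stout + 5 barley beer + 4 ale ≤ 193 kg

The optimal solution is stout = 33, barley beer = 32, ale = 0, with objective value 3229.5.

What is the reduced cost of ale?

Both fermentation and malt are binding at x*.
The binding rows give the dual system: 4·y_fermentation + 1·y_malt = 29.5 and 6·y_fermentation + 5·y_malt = 70.5.
Solving: y_fermentation = 5.5, y_malt = 7.5.
Reduced cost of ale: c₃ − yᵀa₃ = 28 − (5.5·1 + 7.5·4) = 28 − 35.5 = -7.5.

-7.5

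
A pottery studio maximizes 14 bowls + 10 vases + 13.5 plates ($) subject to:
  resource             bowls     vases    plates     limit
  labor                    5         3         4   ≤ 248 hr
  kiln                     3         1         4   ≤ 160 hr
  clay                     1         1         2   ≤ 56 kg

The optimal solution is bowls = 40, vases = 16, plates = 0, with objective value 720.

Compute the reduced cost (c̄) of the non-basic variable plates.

At the optimum: labor uses 248 of 248 (binding); kiln uses 136 of 160 (slack = 24); clay uses 56 of 56 (binding).
By complementary slackness, y = 0 for the non-binding constraint.
From A_Bᵀ y = c: 5·y_labor + 1·y_clay = 14; 3·y_labor + 1·y_clay = 10.
Solving: y_labor = 2, y_clay = 4.
Reduced cost of plates: c₃ − yᵀa₃ = 13.5 − (2·4 + 4·2) = 13.5 − 16 = -2.5.

-2.5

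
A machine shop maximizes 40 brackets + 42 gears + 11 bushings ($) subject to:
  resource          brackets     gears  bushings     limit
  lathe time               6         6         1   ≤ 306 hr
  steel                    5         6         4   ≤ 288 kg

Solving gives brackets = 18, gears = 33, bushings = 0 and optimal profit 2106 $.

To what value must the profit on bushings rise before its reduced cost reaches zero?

At the optimum: lathe time uses 306 of 306 (binding); steel uses 288 of 288 (binding).
The binding rows give the dual system: 6·y_lathe time + 5·y_steel = 40 and 6·y_lathe time + 6·y_steel = 42.
This yields shadow prices y_lathe time = 5, y_steel = 2.
bushings enters the basis when its profit ≥ yᵀa₃ = 5·1 + 2·4 = 13.

13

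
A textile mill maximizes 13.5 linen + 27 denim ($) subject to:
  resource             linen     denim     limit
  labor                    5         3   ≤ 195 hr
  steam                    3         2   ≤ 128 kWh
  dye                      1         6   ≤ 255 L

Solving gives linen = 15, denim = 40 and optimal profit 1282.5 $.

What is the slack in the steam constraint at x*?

3

steam used = 3·15 + 2·40 = 125; slack = 128 − 125 = 3.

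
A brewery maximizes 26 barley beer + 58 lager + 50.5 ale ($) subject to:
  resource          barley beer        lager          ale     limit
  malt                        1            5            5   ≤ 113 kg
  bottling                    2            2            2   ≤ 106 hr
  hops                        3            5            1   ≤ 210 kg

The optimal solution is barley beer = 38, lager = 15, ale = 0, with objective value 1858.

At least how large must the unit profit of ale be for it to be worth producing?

58

Binding: malt and bottling. Non-binding: hops (21 unused).
Since hops is not tight, its dual is 0.
The binding rows give the dual system: 1·y_malt + 2·y_bottling = 26 and 5·y_malt + 2·y_bottling = 58.
→ y_malt = 8 and y_bottling = 9.
ale enters the basis when its profit ≥ yᵀa₃ = 8·5 + 9·2 = 58.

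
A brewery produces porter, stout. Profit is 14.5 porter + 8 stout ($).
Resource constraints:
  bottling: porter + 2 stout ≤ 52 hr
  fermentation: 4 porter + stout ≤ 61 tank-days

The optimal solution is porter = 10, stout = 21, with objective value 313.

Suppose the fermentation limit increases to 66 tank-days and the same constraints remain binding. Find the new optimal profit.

328

Both bottling and fermentation are binding at x*.
The binding rows give the dual system: 1·y_bottling + 4·y_fermentation = 14.5 and 2·y_bottling + 1·y_fermentation = 8.
This yields shadow prices y_bottling = 2.5, y_fermentation = 3.
Δz = y_fermentation·Δb = 3 × (5) = 15, so new z* = 313 + 15 = 328.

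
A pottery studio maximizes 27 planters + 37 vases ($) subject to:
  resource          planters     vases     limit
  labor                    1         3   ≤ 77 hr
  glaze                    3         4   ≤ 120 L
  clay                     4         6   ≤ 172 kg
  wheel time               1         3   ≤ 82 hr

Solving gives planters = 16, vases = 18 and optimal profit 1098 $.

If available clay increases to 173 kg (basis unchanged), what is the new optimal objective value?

Binding: glaze and clay. Non-binding: labor (7 unused), wheel time (12 unused).
Since labor, wheel time are not tight, their duals are 0.
Dual feasibility on the basic columns requires 3·y_glaze + 4·y_clay = 27, 4·y_glaze + 6·y_clay = 37.
This yields shadow prices y_glaze = 7, y_clay = 1.5.
Δz = y_clay·Δb = 1.5 × (1) = 1.5, so new z* = 1098 + 1.5 = 1099.5.

1099.5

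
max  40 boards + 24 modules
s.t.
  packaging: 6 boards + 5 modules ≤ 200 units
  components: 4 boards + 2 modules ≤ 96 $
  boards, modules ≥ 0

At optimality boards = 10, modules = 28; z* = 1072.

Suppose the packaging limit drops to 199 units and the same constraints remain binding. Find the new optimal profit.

Both packaging and components are binding at x*.
The binding rows give the dual system: 6·y_packaging + 4·y_components = 40 and 5·y_packaging + 2·y_components = 24.
This yields shadow prices y_packaging = 2, y_components = 7.
Δz = y_packaging·Δb = 2 × (-1) = -2, so new z* = 1072 − 2 = 1070.

1070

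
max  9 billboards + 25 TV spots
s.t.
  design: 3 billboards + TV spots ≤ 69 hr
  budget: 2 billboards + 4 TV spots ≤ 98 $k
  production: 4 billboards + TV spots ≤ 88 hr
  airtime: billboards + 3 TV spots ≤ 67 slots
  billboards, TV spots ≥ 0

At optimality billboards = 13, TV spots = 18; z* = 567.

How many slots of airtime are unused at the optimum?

0

airtime used = 1·13 + 3·18 = 67; slack = 67 − 67 = 0.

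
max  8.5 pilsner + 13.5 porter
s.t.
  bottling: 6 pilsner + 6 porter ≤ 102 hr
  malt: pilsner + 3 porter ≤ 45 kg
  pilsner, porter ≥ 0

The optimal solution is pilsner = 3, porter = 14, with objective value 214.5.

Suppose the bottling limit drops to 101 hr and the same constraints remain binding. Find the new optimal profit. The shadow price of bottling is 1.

213.5

Δb = -1, so new z* = 214.5 + (1)·(-1) = 214.5 − 1 = 213.5.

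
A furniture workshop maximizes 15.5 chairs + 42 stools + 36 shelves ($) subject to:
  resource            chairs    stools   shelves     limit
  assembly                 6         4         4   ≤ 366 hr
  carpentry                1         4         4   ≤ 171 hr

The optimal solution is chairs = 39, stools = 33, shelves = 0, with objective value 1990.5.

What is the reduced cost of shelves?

-6

At the optimum: assembly uses 366 of 366 (binding); carpentry uses 171 of 171 (binding).
The binding rows give the dual system: 6·y_assembly + 1·y_carpentry = 15.5 and 4·y_assembly + 4·y_carpentry = 42.
This yields shadow prices y_assembly = 1, y_carpentry = 9.5.
Reduced cost of shelves: c₃ − yᵀa₃ = 36 − (1·4 + 9.5·4) = 36 − 42 = -6.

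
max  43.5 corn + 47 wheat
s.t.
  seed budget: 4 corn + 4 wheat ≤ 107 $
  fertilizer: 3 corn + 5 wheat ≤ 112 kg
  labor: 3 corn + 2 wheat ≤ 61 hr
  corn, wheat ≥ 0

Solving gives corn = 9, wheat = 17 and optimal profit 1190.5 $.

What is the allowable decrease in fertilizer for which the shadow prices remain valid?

Binding constraints: fertilizer, labor. The basis is B = [[3,5],[3,2]] with det -9.
Per unit decrease in fertilizer, x* moves by d = (0.2222, -0.3333).
The basis stays optimal until wheat reaches 0; allowable decrease = 51 kg.

51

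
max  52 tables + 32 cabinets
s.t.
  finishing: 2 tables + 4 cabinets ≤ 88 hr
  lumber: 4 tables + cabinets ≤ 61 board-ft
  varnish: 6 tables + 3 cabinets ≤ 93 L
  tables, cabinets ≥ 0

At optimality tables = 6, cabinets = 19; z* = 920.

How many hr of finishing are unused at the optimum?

0

finishing used = 2·6 + 4·19 = 88; slack = 88 − 88 = 0.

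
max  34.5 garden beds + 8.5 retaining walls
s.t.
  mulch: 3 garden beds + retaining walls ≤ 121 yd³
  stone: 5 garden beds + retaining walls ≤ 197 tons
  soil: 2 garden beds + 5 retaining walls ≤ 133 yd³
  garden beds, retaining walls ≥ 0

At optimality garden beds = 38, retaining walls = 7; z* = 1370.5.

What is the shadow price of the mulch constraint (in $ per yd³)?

Check each constraint at x*: mulch 121/121 (tight); stone 197/197 (tight); soil 111/133 (slack 22).
Since soil is not tight, its dual is 0.
From A_Bᵀ y = c: 3·y_mulch + 5·y_stone = 34.5; 1·y_mulch + 1·y_stone = 8.5.
→ y_mulch = 4 and y_stone = 4.5.
Shadow price of mulch = 4.

4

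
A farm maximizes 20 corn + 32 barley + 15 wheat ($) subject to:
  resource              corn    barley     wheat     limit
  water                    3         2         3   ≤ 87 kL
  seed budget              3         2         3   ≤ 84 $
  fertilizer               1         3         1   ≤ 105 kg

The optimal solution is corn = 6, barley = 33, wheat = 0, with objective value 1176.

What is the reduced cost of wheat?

Binding: seed budget and fertilizer. Non-binding: water (3 unused).
By complementary slackness, y = 0 for the non-binding constraint.
The binding rows give the dual system: 3·y_seed budget + 1·y_fertilizer = 20 and 2·y_seed budget + 3·y_fertilizer = 32.
This yields shadow prices y_seed budget = 4, y_fertilizer = 8.
Reduced cost of wheat: c₃ − yᵀa₃ = 15 − (4·3 + 8·1) = 15 − 20 = -5.

-5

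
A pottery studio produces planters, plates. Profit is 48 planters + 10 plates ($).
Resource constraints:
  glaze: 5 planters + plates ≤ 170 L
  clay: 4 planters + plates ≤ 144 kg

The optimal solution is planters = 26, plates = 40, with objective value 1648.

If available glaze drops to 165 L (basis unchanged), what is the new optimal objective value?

At the optimum: glaze uses 170 of 170 (binding); clay uses 144 of 144 (binding).
The binding rows give the dual system: 5·y_glaze + 4·y_clay = 48 and 1·y_glaze + 1·y_clay = 10.
→ y_glaze = 8 and y_clay = 2.
Δz = y_glaze·Δb = 8 × (-5) = -40, so new z* = 1648 − 40 = 1608.

1608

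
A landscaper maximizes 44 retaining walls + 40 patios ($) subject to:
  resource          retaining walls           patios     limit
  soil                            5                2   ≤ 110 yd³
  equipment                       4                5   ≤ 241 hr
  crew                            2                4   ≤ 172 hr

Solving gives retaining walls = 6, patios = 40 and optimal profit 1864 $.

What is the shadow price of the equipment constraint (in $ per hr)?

Binding: soil and crew. Non-binding: equipment (17 unused).
Slack constraints have shadow price 0 (complementary slackness).
From A_Bᵀ y = c: 5·y_soil + 2·y_crew = 44; 2·y_soil + 4·y_crew = 40.
Solving: y_soil = 6, y_crew = 7.
Shadow price of equipment = 0.

0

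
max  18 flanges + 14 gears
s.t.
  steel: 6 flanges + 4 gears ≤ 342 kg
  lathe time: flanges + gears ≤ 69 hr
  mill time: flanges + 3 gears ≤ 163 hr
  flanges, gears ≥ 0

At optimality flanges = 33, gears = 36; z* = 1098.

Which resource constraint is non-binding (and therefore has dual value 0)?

mill time

steel: 342/342 (binding)
lathe time: 69/69 (binding)
mill time: 141/163 (slack 22)
By complementary slackness, a constraint with positive slack has shadow price 0 → mill time.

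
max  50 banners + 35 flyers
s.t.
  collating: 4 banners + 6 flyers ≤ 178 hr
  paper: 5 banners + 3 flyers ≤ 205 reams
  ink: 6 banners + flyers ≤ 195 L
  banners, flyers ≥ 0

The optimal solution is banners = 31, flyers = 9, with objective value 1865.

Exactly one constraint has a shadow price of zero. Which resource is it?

paper

collating: 178/178 (binding)
paper: 182/205 (slack 23)
ink: 195/195 (binding)
By complementary slackness, a constraint with positive slack has shadow price 0 → paper.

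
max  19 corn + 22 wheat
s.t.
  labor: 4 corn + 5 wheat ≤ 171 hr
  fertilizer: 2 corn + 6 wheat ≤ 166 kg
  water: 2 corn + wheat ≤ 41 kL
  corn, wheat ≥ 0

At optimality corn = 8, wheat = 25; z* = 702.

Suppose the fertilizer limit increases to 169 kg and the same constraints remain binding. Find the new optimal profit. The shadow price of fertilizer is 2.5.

709.5

Δb = 3, so new z* = 702 + (2.5)·(3) = 702 + 7.5 = 709.5.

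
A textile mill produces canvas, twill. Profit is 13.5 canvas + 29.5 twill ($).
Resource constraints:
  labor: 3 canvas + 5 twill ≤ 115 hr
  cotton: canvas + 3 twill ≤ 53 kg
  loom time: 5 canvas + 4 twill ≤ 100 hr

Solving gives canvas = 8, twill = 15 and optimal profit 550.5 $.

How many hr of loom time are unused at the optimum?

0

loom time used = 5·8 + 4·15 = 100; slack = 100 − 100 = 0.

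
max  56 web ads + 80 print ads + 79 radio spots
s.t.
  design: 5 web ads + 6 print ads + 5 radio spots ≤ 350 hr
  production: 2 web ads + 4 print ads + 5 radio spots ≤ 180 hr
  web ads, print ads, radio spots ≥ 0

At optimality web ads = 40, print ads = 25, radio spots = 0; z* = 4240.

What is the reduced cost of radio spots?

-1

Both design and production are binding at x*.
Dual feasibility on the basic columns requires 5·y_design + 2·y_production = 56, 6·y_design + 4·y_production = 80.
→ y_design = 8 and y_production = 8.
Reduced cost of radio spots: c₃ − yᵀa₃ = 79 − (8·5 + 8·5) = 79 − 80 = -1.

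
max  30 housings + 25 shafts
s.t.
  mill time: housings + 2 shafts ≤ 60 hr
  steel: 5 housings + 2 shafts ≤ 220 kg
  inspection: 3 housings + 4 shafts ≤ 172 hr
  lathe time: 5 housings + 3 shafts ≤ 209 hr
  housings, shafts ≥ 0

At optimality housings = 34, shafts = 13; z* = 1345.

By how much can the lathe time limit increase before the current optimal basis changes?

Binding constraints: mill time, lathe time. The basis is B = [[1,2],[5,3]] with det -7.
Per unit increase in lathe time, x* moves by d = (0.2857, -0.1429).
The basis stays optimal until steel becomes binding; allowable increase = 21 hr.

21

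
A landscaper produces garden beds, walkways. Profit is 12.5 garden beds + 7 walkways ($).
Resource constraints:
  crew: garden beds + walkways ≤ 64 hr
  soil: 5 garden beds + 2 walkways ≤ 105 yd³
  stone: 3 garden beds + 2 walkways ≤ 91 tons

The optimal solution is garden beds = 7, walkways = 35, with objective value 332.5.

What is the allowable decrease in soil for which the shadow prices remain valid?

14

Binding constraints: soil, stone. The basis is B = [[5,2],[3,2]] with det 4.
Per unit decrease in soil, x* moves by d = (-0.5, 0.75).
The basis stays optimal until garden beds reaches 0; allowable decrease = 14 yd³.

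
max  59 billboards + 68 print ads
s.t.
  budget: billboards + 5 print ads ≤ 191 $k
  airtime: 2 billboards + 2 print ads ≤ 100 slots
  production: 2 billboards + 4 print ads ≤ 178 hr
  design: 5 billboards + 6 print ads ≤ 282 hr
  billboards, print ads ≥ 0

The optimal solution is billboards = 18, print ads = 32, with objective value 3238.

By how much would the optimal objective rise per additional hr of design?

9

Binding: airtime and design. Non-binding: budget (13 unused), production (14 unused).
Slack constraints have shadow price 0 (complementary slackness).
The binding rows give the dual system: 2·y_airtime + 5·y_design = 59 and 2·y_airtime + 6·y_design = 68.
This yields shadow prices y_airtime = 7, y_design = 9.
Shadow price of design = 9.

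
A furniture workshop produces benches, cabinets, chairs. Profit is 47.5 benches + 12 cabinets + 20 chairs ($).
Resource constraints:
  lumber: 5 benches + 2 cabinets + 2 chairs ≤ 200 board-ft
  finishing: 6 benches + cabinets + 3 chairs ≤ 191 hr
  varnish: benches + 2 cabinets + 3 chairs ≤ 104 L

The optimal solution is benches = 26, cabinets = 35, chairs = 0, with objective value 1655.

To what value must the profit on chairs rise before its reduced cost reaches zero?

22

At the optimum: lumber uses 200 of 200 (binding); finishing uses 191 of 191 (binding); varnish uses 96 of 104 (slack = 8).
Slack constraints have shadow price 0 (complementary slackness).
The binding rows give the dual system: 5·y_lumber + 6·y_finishing = 47.5 and 2·y_lumber + 1·y_finishing = 12.
This yields shadow prices y_lumber = 3.5, y_finishing = 5.
chairs enters the basis when its profit ≥ yᵀa₃ = 3.5·2 + 5·3 = 22.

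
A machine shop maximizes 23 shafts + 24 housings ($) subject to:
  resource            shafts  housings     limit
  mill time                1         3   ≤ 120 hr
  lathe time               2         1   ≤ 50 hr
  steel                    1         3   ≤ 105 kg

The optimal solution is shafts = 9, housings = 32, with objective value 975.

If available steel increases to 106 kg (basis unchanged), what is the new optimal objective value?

980

Binding: lathe time and steel. Non-binding: mill time (15 unused).
Since mill time is not tight, its dual is 0.
The binding rows give the dual system: 2·y_lathe time + 1·y_steel = 23 and 1·y_lathe time + 3·y_steel = 24.
This yields shadow prices y_lathe time = 9, y_steel = 5.
Δz = y_steel·Δb = 5 × (1) = 5, so new z* = 975 + 5 = 980.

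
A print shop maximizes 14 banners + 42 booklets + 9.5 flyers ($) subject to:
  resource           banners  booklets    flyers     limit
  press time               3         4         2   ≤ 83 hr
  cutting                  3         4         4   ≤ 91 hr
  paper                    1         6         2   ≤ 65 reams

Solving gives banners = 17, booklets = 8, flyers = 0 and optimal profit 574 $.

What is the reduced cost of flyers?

At the optimum: press time uses 83 of 83 (binding); cutting uses 83 of 91 (slack = 8); paper uses 65 of 65 (binding).
Slack constraints have shadow price 0 (complementary slackness).
The binding rows give the dual system: 3·y_press time + 1·y_paper = 14 and 4·y_press time + 6·y_paper = 42.
This yields shadow prices y_press time = 3, y_paper = 5.
Reduced cost of flyers: c₃ − yᵀa₃ = 9.5 − (3·2 + 5·2) = 9.5 − 16 = -6.5.

-6.5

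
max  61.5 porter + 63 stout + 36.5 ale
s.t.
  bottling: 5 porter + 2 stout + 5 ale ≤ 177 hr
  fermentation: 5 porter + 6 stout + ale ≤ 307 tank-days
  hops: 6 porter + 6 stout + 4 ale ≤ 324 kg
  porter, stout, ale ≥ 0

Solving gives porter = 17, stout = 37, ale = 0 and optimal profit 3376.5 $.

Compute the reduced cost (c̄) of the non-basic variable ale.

-1

At the optimum: bottling uses 159 of 177 (slack = 18); fermentation uses 307 of 307 (binding); hops uses 324 of 324 (binding).
Slack constraints have shadow price 0 (complementary slackness).
The binding rows give the dual system: 5·y_fermentation + 6·y_hops = 61.5 and 6·y_fermentation + 6·y_hops = 63.
This yields shadow prices y_fermentation = 1.5, y_hops = 9.
Reduced cost of ale: c₃ − yᵀa₃ = 36.5 − (1.5·1 + 9·4) = 36.5 − 37.5 = -1.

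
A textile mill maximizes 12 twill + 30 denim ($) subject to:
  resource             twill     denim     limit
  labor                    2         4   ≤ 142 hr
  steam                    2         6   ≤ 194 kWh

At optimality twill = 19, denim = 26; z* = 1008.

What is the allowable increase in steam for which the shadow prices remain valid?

Binding constraints: labor, steam. The basis is B = [[2,4],[2,6]] with det 4.
Per unit increase in steam, x* moves by d = (-1, 0.5).
The basis stays optimal until twill reaches 0; allowable increase = 19 kWh.

19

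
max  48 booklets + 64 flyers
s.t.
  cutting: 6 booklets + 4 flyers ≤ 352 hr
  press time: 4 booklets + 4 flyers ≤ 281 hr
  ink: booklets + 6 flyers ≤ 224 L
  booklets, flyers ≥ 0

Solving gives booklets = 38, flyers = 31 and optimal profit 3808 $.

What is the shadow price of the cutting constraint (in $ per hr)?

7

Binding: cutting and ink. Non-binding: press time (5 unused).
By complementary slackness, y = 0 for the non-binding constraint.
Dual feasibility on the basic columns requires 6·y_cutting + 1·y_ink = 48, 4·y_cutting + 6·y_ink = 64.
→ y_cutting = 7 and y_ink = 6.
Shadow price of cutting = 7.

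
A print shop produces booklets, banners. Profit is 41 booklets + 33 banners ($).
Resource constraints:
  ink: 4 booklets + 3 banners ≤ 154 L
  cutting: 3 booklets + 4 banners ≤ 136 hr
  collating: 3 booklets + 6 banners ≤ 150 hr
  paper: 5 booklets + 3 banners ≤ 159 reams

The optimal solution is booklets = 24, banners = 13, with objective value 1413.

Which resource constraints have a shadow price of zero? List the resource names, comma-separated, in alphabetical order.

ink: 135/154 (slack 19)
cutting: 124/136 (slack 12)
collating: 150/150 (binding)
paper: 159/159 (binding)
By complementary slackness, a constraint with positive slack has shadow price 0 → cutting, ink.

cutting, ink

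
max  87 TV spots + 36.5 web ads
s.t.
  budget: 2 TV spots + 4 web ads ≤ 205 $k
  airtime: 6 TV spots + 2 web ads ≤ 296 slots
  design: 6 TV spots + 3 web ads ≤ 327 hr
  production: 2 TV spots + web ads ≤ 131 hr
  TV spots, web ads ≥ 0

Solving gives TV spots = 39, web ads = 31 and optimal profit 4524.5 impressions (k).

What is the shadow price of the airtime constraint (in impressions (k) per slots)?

7

Check each constraint at x*: budget 202/205 (slack 3); airtime 296/296 (tight); design 327/327 (tight); production 109/131 (slack 22).
Since budget, production are not tight, their duals are 0.
Dual feasibility on the basic columns requires 6·y_airtime + 6·y_design = 87, 2·y_airtime + 3·y_design = 36.5.
Solving: y_airtime = 7, y_design = 7.5.
Shadow price of airtime = 7.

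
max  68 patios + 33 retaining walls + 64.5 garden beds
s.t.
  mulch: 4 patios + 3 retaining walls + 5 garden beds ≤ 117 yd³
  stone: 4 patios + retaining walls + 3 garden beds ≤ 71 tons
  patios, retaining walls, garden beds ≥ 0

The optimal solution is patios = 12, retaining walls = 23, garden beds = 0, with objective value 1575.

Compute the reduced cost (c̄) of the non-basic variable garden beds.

-2.5

Check each constraint at x*: mulch 117/117 (tight); stone 71/71 (tight).
From A_Bᵀ y = c: 4·y_mulch + 4·y_stone = 68; 3·y_mulch + 1·y_stone = 33.
Solving: y_mulch = 8, y_stone = 9.
Reduced cost of garden beds: c₃ − yᵀa₃ = 64.5 − (8·5 + 9·3) = 64.5 − 67 = -2.5.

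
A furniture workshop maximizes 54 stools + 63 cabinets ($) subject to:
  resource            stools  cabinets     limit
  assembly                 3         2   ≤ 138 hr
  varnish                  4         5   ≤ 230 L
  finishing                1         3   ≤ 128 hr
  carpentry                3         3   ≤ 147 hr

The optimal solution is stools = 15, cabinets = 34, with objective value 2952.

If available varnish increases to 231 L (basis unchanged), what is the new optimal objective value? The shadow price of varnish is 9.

2961

Δb = 1, so new z* = 2952 + (9)·(1) = 2952 + 9 = 2961.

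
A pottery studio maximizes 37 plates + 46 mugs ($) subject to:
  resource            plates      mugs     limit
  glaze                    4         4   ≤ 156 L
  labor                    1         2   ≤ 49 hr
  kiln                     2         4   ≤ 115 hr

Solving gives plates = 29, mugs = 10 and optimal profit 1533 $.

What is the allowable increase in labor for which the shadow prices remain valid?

8.5

Binding constraints: glaze, labor. The basis is B = [[4,4],[1,2]] with det 4.
Per unit increase in labor, x* moves by d = (-1, 1).
The basis stays optimal until kiln becomes binding; allowable increase = 8.5 hr.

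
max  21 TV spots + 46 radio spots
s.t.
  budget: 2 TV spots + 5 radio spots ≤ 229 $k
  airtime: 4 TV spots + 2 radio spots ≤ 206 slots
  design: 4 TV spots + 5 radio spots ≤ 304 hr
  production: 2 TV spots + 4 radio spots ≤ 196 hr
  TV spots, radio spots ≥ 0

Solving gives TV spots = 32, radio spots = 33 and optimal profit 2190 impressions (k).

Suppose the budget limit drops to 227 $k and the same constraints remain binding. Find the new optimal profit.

2182

Binding: budget and production. Non-binding: airtime (12 unused), design (11 unused).
Since airtime, design are not tight, their duals are 0.
Dual feasibility on the basic columns requires 2·y_budget + 2·y_production = 21, 5·y_budget + 4·y_production = 46.
This yields shadow prices y_budget = 4, y_production = 6.5.
Δz = y_budget·Δb = 4 × (-2) = -8, so new z* = 2190 − 8 = 2182.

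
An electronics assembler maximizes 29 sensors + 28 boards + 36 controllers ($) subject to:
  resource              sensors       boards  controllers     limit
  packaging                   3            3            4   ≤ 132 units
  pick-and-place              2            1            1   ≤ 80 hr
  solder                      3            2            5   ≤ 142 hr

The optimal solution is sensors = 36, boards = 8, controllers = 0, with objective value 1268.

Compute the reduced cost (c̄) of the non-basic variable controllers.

-1

At the optimum: packaging uses 132 of 132 (binding); pick-and-place uses 80 of 80 (binding); solder uses 124 of 142 (slack = 18).
Slack constraints have shadow price 0 (complementary slackness).
The binding rows give the dual system: 3·y_packaging + 2·y_pick-and-place = 29 and 3·y_packaging + 1·y_pick-and-place = 28.
This yields shadow prices y_packaging = 9, y_pick-and-place = 1.
Reduced cost of controllers: c₃ − yᵀa₃ = 36 − (9·4 + 1·1) = 36 − 37 = -1.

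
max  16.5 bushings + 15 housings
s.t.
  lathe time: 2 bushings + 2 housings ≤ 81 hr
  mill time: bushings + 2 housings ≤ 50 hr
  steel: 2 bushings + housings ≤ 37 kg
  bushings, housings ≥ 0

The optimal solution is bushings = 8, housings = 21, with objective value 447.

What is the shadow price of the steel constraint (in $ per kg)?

6

At the optimum: lathe time uses 58 of 81 (slack = 23); mill time uses 50 of 50 (binding); steel uses 37 of 37 (binding).
By complementary slackness, y = 0 for the non-binding constraint.
Dual feasibility on the basic columns requires 1·y_mill time + 2·y_steel = 16.5, 2·y_mill time + 1·y_steel = 15.
Solving: y_mill time = 4.5, y_steel = 6.
Shadow price of steel = 6.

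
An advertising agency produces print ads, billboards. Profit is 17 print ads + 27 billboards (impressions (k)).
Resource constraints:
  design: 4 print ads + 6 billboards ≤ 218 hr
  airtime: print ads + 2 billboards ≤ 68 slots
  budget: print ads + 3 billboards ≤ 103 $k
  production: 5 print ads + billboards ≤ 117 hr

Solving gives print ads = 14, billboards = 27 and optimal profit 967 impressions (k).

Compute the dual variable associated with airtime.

Check each constraint at x*: design 218/218 (tight); airtime 68/68 (tight); budget 95/103 (slack 8); production 97/117 (slack 20).
Slack constraints have shadow price 0 (complementary slackness).
From A_Bᵀ y = c: 4·y_design + 1·y_airtime = 17; 6·y_design + 2·y_airtime = 27.
This yields shadow prices y_design = 3.5, y_airtime = 3.
Shadow price of airtime = 3.

3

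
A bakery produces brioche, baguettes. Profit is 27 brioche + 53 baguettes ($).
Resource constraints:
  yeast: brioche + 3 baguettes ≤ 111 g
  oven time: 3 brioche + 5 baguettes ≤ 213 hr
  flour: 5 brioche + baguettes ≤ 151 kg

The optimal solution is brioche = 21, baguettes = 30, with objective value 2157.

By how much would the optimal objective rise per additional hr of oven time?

7

At the optimum: yeast uses 111 of 111 (binding); oven time uses 213 of 213 (binding); flour uses 135 of 151 (slack = 16).
Since flour is not tight, its dual is 0.
The binding rows give the dual system: 1·y_yeast + 3·y_oven time = 27 and 3·y_yeast + 5·y_oven time = 53.
→ y_yeast = 6 and y_oven time = 7.
Shadow price of oven time = 7.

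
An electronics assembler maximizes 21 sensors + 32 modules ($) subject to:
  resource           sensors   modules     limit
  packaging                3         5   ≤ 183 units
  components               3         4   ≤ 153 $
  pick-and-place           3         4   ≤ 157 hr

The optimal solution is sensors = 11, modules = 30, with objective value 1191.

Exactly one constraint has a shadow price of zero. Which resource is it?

packaging: 183/183 (binding)
components: 153/153 (binding)
pick-and-place: 153/157 (slack 4)
By complementary slackness, a constraint with positive slack has shadow price 0 → pick-and-place.

pick-and-place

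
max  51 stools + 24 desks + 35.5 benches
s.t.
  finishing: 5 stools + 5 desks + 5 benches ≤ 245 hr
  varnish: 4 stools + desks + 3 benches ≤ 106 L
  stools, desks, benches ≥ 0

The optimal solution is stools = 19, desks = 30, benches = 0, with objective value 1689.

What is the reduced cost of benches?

-6.5

Both finishing and varnish are binding at x*.
From A_Bᵀ y = c: 5·y_finishing + 4·y_varnish = 51; 5·y_finishing + 1·y_varnish = 24.
This yields shadow prices y_finishing = 3, y_varnish = 9.
Reduced cost of benches: c₃ − yᵀa₃ = 35.5 − (3·5 + 9·3) = 35.5 − 42 = -6.5.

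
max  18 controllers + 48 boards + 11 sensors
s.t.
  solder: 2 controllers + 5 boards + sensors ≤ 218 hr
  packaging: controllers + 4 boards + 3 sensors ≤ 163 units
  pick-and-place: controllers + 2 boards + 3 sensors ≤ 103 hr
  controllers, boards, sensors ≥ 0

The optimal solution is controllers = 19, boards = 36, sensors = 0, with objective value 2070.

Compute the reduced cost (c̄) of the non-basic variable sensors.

At the optimum: solder uses 218 of 218 (binding); packaging uses 163 of 163 (binding); pick-and-place uses 91 of 103 (slack = 12).
By complementary slackness, y = 0 for the non-binding constraint.
Dual feasibility on the basic columns requires 2·y_solder + 1·y_packaging = 18, 5·y_solder + 4·y_packaging = 48.
→ y_solder = 8 and y_packaging = 2.
Reduced cost of sensors: c₃ − yᵀa₃ = 11 − (8·1 + 2·3) = 11 − 14 = -3.

-3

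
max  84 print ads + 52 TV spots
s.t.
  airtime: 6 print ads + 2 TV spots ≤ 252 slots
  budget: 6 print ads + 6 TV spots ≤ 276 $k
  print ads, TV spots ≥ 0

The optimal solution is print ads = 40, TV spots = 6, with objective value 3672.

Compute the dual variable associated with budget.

At the optimum: airtime uses 252 of 252 (binding); budget uses 276 of 276 (binding).
Dual feasibility on the basic columns requires 6·y_airtime + 6·y_budget = 84, 2·y_airtime + 6·y_budget = 52.
Solving: y_airtime = 8, y_budget = 6.
Shadow price of budget = 6.

6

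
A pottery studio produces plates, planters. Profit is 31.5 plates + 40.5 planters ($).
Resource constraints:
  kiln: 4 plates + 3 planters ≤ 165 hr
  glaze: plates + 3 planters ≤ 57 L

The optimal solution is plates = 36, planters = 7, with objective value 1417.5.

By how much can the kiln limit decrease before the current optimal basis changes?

Binding constraints: kiln, glaze. The basis is B = [[4,3],[1,3]] with det 9.
Per unit decrease in kiln, x* moves by d = (-0.3333, 0.1111).
The basis stays optimal until plates reaches 0; allowable decrease = 108 hr.

108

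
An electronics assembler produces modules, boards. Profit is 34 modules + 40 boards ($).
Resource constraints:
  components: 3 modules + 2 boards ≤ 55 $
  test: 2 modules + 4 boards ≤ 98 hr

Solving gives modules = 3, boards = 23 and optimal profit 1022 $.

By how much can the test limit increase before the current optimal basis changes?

12

Binding constraints: components, test. The basis is B = [[3,2],[2,4]] with det 8.
Per unit increase in test, x* moves by d = (-0.25, 0.375).
The basis stays optimal until modules reaches 0; allowable increase = 12 hr.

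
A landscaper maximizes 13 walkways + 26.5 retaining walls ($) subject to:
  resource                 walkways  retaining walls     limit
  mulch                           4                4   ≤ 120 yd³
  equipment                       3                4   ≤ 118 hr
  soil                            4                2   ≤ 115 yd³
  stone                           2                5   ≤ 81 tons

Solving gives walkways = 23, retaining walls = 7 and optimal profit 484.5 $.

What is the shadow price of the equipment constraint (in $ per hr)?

Binding: mulch and stone. Non-binding: equipment (21 unused), soil (9 unused).
By complementary slackness, y = 0 for the non-binding constraints.
From A_Bᵀ y = c: 4·y_mulch + 2·y_stone = 13; 4·y_mulch + 5·y_stone = 26.5.
→ y_mulch = 1 and y_stone = 4.5.
Shadow price of equipment = 0.

0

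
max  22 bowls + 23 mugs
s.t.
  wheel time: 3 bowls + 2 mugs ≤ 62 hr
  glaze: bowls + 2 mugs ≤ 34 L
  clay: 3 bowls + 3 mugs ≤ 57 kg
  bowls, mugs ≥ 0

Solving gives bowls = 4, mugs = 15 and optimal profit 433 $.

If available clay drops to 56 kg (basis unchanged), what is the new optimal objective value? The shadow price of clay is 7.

Δb = -1, so new z* = 433 + (7)·(-1) = 433 − 7 = 426.

426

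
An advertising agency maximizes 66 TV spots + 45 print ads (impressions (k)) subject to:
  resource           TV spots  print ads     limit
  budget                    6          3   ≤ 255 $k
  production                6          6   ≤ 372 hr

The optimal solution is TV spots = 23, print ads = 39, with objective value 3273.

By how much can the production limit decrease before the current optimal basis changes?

117

Binding constraints: budget, production. The basis is B = [[6,3],[6,6]] with det 18.
Per unit decrease in production, x* moves by d = (0.1667, -0.3333).
The basis stays optimal until print ads reaches 0; allowable decrease = 117 hr.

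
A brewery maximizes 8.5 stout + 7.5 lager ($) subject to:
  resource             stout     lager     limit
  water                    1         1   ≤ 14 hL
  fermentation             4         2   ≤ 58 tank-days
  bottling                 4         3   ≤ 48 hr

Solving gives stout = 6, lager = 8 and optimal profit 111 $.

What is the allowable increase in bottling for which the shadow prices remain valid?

8

Binding constraints: water, bottling. The basis is B = [[1,1],[4,3]] with det -1.
Per unit increase in bottling, x* moves by d = (1, -1).
The basis stays optimal until lager reaches 0; allowable increase = 8 hr.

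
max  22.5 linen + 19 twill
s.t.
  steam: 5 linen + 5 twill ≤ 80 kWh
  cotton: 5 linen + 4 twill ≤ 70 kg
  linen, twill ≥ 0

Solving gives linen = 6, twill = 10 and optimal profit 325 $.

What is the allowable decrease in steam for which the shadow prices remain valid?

Binding constraints: steam, cotton. The basis is B = [[5,5],[5,4]] with det -5.
Per unit decrease in steam, x* moves by d = (0.8, -1).
The basis stays optimal until twill reaches 0; allowable decrease = 10 kWh.

10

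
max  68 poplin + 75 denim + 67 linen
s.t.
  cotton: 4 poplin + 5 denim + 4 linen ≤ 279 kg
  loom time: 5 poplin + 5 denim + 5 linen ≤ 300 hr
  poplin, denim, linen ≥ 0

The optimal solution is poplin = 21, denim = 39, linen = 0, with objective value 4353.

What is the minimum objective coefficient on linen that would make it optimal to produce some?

Both cotton and loom time are binding at x*.
Dual feasibility on the basic columns requires 4·y_cotton + 5·y_loom time = 68, 5·y_cotton + 5·y_loom time = 75.
Solving: y_cotton = 7, y_loom time = 8.
linen enters the basis when its profit ≥ yᵀa₃ = 7·4 + 8·5 = 68.

68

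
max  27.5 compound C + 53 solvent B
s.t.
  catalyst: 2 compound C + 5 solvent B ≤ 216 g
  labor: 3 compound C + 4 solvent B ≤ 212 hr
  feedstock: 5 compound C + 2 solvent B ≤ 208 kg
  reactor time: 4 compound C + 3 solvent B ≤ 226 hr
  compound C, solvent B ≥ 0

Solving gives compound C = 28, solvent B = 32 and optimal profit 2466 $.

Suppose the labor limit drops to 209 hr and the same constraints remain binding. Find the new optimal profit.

2452.5

Check each constraint at x*: catalyst 216/216 (tight); labor 212/212 (tight); feedstock 204/208 (slack 4); reactor time 208/226 (slack 18).
By complementary slackness, y = 0 for the non-binding constraints.
From A_Bᵀ y = c: 2·y_catalyst + 3·y_labor = 27.5; 5·y_catalyst + 4·y_labor = 53.
This yields shadow prices y_catalyst = 7, y_labor = 4.5.
Δz = y_labor·Δb = 4.5 × (-3) = -13.5, so new z* = 2466 − 13.5 = 2452.5.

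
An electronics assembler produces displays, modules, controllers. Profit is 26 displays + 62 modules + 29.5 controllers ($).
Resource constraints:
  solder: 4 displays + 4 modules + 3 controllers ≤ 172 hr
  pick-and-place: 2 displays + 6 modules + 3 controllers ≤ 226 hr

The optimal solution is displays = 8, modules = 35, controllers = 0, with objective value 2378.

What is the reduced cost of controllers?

At the optimum: solder uses 172 of 172 (binding); pick-and-place uses 226 of 226 (binding).
Dual feasibility on the basic columns requires 4·y_solder + 2·y_pick-and-place = 26, 4·y_solder + 6·y_pick-and-place = 62.
→ y_solder = 2 and y_pick-and-place = 9.
Reduced cost of controllers: c₃ − yᵀa₃ = 29.5 − (2·3 + 9·3) = 29.5 − 33 = -3.5.

-3.5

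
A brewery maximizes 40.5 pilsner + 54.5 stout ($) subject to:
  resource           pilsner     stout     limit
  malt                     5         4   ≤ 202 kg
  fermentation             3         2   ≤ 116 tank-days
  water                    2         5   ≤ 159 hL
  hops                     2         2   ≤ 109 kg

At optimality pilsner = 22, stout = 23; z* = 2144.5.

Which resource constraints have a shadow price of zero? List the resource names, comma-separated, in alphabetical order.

malt: 202/202 (binding)
fermentation: 112/116 (slack 4)
water: 159/159 (binding)
hops: 90/109 (slack 19)
By complementary slackness, a constraint with positive slack has shadow price 0 → fermentation, hops.

fermentation, hops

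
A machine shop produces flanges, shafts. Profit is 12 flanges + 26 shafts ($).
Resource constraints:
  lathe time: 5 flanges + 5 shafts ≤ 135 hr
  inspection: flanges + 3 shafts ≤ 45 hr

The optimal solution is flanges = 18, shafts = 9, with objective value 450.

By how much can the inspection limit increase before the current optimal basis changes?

Binding constraints: lathe time, inspection. The basis is B = [[5,5],[1,3]] with det 10.
Per unit increase in inspection, x* moves by d = (-0.5, 0.5).
The basis stays optimal until flanges reaches 0; allowable increase = 36 hr.

36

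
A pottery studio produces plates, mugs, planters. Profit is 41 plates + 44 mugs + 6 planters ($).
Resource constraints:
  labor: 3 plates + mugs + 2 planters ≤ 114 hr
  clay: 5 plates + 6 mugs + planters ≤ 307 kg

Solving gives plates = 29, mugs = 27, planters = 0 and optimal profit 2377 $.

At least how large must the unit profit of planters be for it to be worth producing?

At the optimum: labor uses 114 of 114 (binding); clay uses 307 of 307 (binding).
The binding rows give the dual system: 3·y_labor + 5·y_clay = 41 and 1·y_labor + 6·y_clay = 44.
→ y_labor = 2 and y_clay = 7.
planters enters the basis when its profit ≥ yᵀa₃ = 2·2 + 7·1 = 11.

11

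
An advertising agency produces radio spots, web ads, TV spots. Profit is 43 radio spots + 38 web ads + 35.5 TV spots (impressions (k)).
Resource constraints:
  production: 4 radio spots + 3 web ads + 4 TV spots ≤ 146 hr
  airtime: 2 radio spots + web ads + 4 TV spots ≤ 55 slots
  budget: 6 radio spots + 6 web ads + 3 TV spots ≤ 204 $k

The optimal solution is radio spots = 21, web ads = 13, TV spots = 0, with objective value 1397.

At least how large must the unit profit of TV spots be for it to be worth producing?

At the optimum: production uses 123 of 146 (slack = 23); airtime uses 55 of 55 (binding); budget uses 204 of 204 (binding).
Since production is not tight, its dual is 0.
Dual feasibility on the basic columns requires 2·y_airtime + 6·y_budget = 43, 1·y_airtime + 6·y_budget = 38.
Solving: y_airtime = 5, y_budget = 5.5.
TV spots enters the basis when its profit ≥ yᵀa₃ = 5·4 + 5.5·3 = 36.5.

36.5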